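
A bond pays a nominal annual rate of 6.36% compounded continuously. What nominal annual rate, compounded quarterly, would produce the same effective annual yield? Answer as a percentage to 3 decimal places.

6.411%

EAR under continuous compounding: e^0.0636 − 1 = 0.065666.
Solve (1 + r/4)^4 = 1.065666: r/4 = 1.065666^(1/4) − 1 = 0.016027, so r = 0.064108 = 6.411%.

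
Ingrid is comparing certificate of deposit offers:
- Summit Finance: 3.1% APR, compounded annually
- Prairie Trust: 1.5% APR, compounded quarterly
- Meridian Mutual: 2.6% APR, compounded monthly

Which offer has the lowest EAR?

Prairie Trust

Summit Finance: compounded annually, EAR = 3.100%
Prairie Trust: (1 + 0.015/4)^4 − 1 = 1.508%
Meridian Mutual: (1 + 0.026/12)^12 − 1 = 2.631%
The lowest effective annual rate is Prairie Trust at 1.508%.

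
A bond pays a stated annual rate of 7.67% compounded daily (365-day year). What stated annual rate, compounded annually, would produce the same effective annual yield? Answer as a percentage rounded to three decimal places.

EAR = (1 + 0.0767/365)^365 − 1 = 0.079709.
Compounded annually, the equivalent nominal rate is the EAR itself: 7.971%.

7.971%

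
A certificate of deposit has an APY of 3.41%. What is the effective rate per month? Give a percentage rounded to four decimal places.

The per-month rate i satisfies (1 + i)^12 = 1 + 0.0341.
i = 1.0341^(1/12) − 1 = 0.0027982 = 0.2798%.

0.2798%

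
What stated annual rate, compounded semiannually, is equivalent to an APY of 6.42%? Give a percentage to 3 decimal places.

6.320%

(1 + r/2)^2 − 1 = 0.0642, so 1 + r/2 = 1.0642^(1/2).
r/2 = 0.031601, so r = 0.063201 = 6.320%.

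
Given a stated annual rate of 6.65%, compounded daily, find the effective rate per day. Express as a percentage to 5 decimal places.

With a nominal annual rate compounded daily, the periodic rate is the nominal rate divided by 365.
i = 0.0665 / 365 = 0.0001822 = 0.01822%.

0.01822%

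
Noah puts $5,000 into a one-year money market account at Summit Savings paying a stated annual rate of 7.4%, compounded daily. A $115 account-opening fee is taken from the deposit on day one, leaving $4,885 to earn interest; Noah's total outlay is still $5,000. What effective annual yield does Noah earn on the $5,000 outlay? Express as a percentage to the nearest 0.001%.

5.203%

Value after one year: 4,885 × (1 + 0.074/365)^365 = 4,885 × 1.076799 = $5,260.16.
Effective yield on the $5,000 outlay: 5,260.16 / 5,000 − 1 = 0.052032 = 5.203%.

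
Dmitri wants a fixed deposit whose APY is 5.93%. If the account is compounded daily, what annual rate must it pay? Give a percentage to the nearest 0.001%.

(1 + r/365)^365 − 1 = 0.0593, so 1 + r/365 = 1.0593^(1/365).
r/365 = 0.000158, so r = 0.057613 = 5.761%.

5.761%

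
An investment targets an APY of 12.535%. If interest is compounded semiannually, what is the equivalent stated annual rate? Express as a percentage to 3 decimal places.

12.165%

(1 + r/2)^2 − 1 = 0.12535, so 1 + r/2 = 1.12535^(1/2).
r/2 = 0.060825, so r = 0.121650 = 12.165%.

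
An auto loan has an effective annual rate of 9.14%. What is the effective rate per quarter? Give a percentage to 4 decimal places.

The per-quarter rate i satisfies (1 + i)^4 = 1 + 0.0914.
i = 1.0914^(1/4) − 1 = 0.0221061 = 2.2106%.

2.2106%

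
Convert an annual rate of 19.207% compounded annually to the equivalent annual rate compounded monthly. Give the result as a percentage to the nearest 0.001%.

17.698%

Compounded annually, EAR = nominal = 0.192070.
Solve (1 + r/12)^12 = 1.192070: r/12 = 1.192070^(1/12) − 1 = 0.014749, so r = 0.176984 = 17.698%.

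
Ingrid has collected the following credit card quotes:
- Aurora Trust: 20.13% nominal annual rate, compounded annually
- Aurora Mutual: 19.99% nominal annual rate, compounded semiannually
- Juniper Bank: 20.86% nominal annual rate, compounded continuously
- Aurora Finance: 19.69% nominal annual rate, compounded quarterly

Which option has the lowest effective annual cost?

Aurora Trust

Aurora Trust: compounded annually, EAR = 20.130%
Aurora Mutual: (1 + 0.1999/2)^2 − 1 = 20.989%
Juniper Bank: e^0.2086 − 1 = 23.195%
Aurora Finance: (1 + 0.1969/4)^4 − 1 = 21.192%
The lowest effective annual rate is Aurora Trust at 20.130%.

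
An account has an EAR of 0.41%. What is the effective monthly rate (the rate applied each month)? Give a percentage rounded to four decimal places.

The per-month rate i satisfies (1 + i)^12 = 1 + 0.0041.
i = 1.0041^(1/12) − 1 = 0.0003410 = 0.0341%.

0.0341%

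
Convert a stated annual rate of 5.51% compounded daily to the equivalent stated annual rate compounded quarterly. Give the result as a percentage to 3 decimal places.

EAR = (1 + 0.0551/365)^365 − 1 = 0.056642.
Solve (1 + r/4)^4 = 1.056642: r/4 = 1.056642^(1/4) − 1 = 0.013869, so r = 0.055477 = 5.548%.

5.548%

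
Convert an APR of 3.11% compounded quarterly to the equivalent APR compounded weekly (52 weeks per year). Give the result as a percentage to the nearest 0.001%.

EAR = (1 + 0.0311/4)^4 − 1 = 0.031465.
Solve (1 + r/52)^52 = 1.031465: r/52 = 1.031465^(1/52) − 1 = 0.000596, so r = 0.030989 = 3.099%.

3.099%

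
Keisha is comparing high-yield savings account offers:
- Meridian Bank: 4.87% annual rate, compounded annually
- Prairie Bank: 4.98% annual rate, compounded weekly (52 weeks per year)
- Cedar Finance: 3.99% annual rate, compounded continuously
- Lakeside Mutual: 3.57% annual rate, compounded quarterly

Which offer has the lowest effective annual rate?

Lakeside Mutual

Meridian Bank: compounded annually, EAR = 4.870%
Prairie Bank: (1 + 0.0498/52)^52 − 1 = 5.104%
Cedar Finance: e^0.0399 − 1 = 4.071%
Lakeside Mutual: (1 + 0.0357/4)^4 − 1 = 3.618%
The lowest effective annual rate is Lakeside Mutual at 3.618%.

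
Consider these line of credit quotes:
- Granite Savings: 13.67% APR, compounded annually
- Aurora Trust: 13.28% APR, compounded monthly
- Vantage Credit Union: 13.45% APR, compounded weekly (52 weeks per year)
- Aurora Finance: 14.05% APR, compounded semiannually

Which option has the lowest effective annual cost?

Granite Savings: compounded annually, EAR = 13.670%
Aurora Trust: (1 + 0.1328/12)^12 − 1 = 14.119%
Vantage Credit Union: (1 + 0.1345/52)^52 − 1 = 14.377%
Aurora Finance: (1 + 0.1405/2)^2 − 1 = 14.544%
The lowest effective annual rate is Granite Savings at 13.670%.

Granite Savings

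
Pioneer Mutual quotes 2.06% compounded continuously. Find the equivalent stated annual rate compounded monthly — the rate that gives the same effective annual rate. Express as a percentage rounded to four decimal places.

EAR under continuous compounding: e^0.0206 − 1 = 0.020814.
Solve (1 + r/12)^12 = 1.020814: r/12 = 1.020814^(1/12) − 1 = 0.001718, so r = 0.020618 = 2.0618%.

2.0618%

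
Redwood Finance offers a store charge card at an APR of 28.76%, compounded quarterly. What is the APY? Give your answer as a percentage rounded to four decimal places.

32.0131%

EAR = (1 + 0.2876/4)^4 − 1.
= (1 + 0.071900)^4 − 1 = 1.320131 − 1 = 32.0131%.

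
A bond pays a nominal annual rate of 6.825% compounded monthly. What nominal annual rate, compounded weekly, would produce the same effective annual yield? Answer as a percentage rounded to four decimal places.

6.8101%

EAR = (1 + 0.06825/12)^12 − 1 = 0.070426.
Solve (1 + r/52)^52 = 1.070426: r/52 = 1.070426^(1/52) − 1 = 0.001310, so r = 0.068101 = 6.8101%.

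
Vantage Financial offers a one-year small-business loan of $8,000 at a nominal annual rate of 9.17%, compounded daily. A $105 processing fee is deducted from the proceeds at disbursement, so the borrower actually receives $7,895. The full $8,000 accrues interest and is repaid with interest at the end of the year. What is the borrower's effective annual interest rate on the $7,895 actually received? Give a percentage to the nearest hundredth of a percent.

11.06%

Amount owed after one year: 8,000 × (1 + 0.0917/365)^365 = 8,000 × 1.096023 = $8,768.19.
Effective rate on net proceeds: 8,768.19 / 7,895 − 1 = 0.110600 = 11.06%.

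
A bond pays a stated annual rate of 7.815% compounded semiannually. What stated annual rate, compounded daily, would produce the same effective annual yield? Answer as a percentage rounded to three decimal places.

EAR = (1 + 0.07815/2)^2 − 1 = 0.079677.
Solve (1 + r/365)^365 = 1.079677: r/365 = 1.079677^(1/365) − 1 = 0.000210, so r = 0.076670 = 7.667%.

7.667%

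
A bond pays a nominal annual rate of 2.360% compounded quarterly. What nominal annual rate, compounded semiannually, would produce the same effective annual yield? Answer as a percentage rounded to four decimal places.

2.3670%

EAR = (1 + 0.02360/4)^4 − 1 = 0.023810.
Solve (1 + r/2)^2 = 1.023810: r/2 = 1.023810^(1/2) − 1 = 0.011835, so r = 0.023670 = 2.3670%.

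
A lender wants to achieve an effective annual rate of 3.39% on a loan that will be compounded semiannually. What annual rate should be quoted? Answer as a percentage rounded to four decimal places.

(1 + r/2)^2 − 1 = 0.0339, so 1 + r/2 = 1.0339^(1/2).
r/2 = 0.016809, so r = 0.033617 = 3.3617%.

3.3617%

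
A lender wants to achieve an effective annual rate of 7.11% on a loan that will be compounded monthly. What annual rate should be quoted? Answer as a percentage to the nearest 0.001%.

(1 + r/12)^12 − 1 = 0.0711, so 1 + r/12 = 1.0711^(1/12).
r/12 = 0.005740, so r = 0.068883 = 6.888%.

6.888%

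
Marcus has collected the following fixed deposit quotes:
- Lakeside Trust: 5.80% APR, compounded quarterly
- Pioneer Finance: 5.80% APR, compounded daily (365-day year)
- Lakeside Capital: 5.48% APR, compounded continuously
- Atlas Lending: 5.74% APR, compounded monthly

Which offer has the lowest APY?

Lakeside Capital

Lakeside Trust: (1 + 0.0580/4)^4 − 1 = 5.927%
Pioneer Finance: (1 + 0.0580/365)^365 − 1 = 5.971%
Lakeside Capital: e^0.0548 − 1 = 5.633%
Atlas Lending: (1 + 0.0574/12)^12 − 1 = 5.893%
The lowest effective annual rate is Lakeside Capital at 5.633%.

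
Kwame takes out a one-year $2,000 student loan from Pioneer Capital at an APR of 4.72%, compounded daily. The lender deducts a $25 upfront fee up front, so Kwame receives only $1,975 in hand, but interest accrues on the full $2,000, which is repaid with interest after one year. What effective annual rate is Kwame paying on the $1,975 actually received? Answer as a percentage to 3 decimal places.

6.160%

Amount owed after one year: 2,000 × (1 + 0.0472/365)^365 = 2,000 × 1.048328 = $2,096.66.
Effective rate on net proceeds: 2,096.66 / 1,975 − 1 = 0.061598 = 6.160%.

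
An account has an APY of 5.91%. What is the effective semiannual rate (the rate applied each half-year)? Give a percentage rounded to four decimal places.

The per-half-year rate i satisfies (1 + i)^2 = 1 + 0.0591.
i = 1.0591^(1/2) − 1 = 0.0291258 = 2.9126%.

2.9126%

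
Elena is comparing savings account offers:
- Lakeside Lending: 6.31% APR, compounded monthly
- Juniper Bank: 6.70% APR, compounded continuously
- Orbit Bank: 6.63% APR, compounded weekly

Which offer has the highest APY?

Lakeside Lending: (1 + 0.0631/12)^12 − 1 = 6.496%
Juniper Bank: e^0.0670 − 1 = 6.930%
Orbit Bank: (1 + 0.0663/52)^52 − 1 = 6.850%
The highest effective annual rate is Juniper Bank at 6.930%.

Juniper Bank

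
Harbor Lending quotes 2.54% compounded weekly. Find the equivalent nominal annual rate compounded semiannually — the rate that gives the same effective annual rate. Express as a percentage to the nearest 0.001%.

2.556%

EAR = (1 + 0.0254/52)^52 − 1 = 0.025719.
Solve (1 + r/2)^2 = 1.025719: r/2 = 1.025719^(1/2) − 1 = 0.012778, so r = 0.025556 = 2.556%.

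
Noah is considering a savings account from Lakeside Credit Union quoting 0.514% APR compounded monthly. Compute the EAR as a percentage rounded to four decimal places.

0.5152%

EAR = (1 + 0.00514/12)^12 − 1.
= (1 + 0.000428)^12 − 1 = 1.005152 − 1 = 0.5152%.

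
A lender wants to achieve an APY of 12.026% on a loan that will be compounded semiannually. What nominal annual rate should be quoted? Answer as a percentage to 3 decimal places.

11.685%

(1 + r/2)^2 − 1 = 0.12026, so 1 + r/2 = 1.12026^(1/2).
r/2 = 0.058423, so r = 0.116847 = 11.685%.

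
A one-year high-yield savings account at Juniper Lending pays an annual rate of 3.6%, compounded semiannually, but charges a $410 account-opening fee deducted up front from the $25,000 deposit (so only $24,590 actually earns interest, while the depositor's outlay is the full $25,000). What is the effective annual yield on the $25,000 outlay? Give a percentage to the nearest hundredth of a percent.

Value after one year: 24,590 × (1 + 0.036/2)^2 = 24,590 × 1.036324 = $25,483.21.
Effective yield on the $25,000 outlay: 25,483.21 / 25,000 − 1 = 0.019328 = 1.93%.

1.93%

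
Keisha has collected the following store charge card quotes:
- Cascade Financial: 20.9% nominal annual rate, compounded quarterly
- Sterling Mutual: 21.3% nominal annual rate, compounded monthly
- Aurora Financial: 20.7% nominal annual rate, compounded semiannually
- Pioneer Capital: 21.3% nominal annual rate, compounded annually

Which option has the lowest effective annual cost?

Pioneer Capital

Cascade Financial: (1 + 0.209/4)^4 − 1 = 22.596%
Sterling Mutual: (1 + 0.213/12)^12 − 1 = 23.508%
Aurora Financial: (1 + 0.207/2)^2 − 1 = 21.771%
Pioneer Capital: compounded annually, EAR = 21.300%
The lowest effective annual rate is Pioneer Capital at 21.300%.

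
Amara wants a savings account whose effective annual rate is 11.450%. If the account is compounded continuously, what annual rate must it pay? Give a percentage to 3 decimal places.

Continuous: nominal r satisfies e^r − 1 = 0.11450.
r = ln(1 + 0.11450) = ln(1.11450) = 0.108406 = 10.841%.

10.841%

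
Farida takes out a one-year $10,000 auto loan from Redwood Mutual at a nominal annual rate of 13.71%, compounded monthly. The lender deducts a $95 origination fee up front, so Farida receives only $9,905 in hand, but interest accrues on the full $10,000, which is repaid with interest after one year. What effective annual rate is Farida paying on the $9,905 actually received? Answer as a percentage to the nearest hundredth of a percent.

Amount owed after one year: 10,000 × (1 + 0.1371/12)^12 = 10,000 × 1.146052 = $11,460.52.
Effective rate on net proceeds: 11,460.52 / 9,905 − 1 = 0.157044 = 15.70%.

15.70%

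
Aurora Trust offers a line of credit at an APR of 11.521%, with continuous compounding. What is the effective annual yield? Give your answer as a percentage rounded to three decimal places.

With continuous compounding, EAR = e^0.11521 − 1.
e^0.11521 = 1.122109, so EAR = 0.122109 = 12.211%.

12.211%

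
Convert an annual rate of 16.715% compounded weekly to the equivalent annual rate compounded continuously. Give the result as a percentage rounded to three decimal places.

16.688%

EAR = (1 + 0.16715/52)^52 − 1 = 0.181615.
Equivalent continuous rate: r = ln(1 + 0.181615) = 0.166882 = 16.688%.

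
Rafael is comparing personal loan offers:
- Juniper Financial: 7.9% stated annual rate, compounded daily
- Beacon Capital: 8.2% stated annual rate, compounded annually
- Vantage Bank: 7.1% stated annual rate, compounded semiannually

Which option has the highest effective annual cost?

Juniper Financial: (1 + 0.079/365)^365 − 1 = 8.220%
Beacon Capital: compounded annually, EAR = 8.200%
Vantage Bank: (1 + 0.071/2)^2 − 1 = 7.226%
The highest effective annual rate is Juniper Financial at 8.220%.

Juniper Financial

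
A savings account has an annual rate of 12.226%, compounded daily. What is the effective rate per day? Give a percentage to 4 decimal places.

With a nominal annual rate compounded daily, the periodic rate is the nominal rate divided by 365.
i = 0.12226 / 365 = 0.0003350 = 0.0335%.

0.0335%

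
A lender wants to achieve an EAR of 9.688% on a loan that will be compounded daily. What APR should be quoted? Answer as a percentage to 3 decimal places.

9.248%

(1 + r/365)^365 − 1 = 0.09688, so 1 + r/365 = 1.09688^(1/365).
r/365 = 0.000253, so r = 0.092482 = 9.248%.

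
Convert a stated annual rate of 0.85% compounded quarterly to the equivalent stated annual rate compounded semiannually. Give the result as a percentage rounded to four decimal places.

0.8509%

EAR = (1 + 0.0085/4)^4 − 1 = 0.008527.
Solve (1 + r/2)^2 = 1.008527: r/2 = 1.008527^(1/2) − 1 = 0.004255, so r = 0.008509 = 0.8509%.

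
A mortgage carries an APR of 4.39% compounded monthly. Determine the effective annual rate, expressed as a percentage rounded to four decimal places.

EAR = (1 + 0.0439/12)^12 − 1.
= (1 + 0.003658)^12 − 1 = 1.044794 − 1 = 4.4794%.

4.4794%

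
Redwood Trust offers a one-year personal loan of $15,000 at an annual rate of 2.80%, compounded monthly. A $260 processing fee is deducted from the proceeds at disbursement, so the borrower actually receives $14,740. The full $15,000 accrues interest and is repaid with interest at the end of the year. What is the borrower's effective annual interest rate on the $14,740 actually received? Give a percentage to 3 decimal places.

4.650%

Amount owed after one year: 15,000 × (1 + 0.0280/12)^12 = 15,000 × 1.028362 = $15,425.43.
Effective rate on net proceeds: 15,425.43 / 14,740 − 1 = 0.046502 = 4.650%.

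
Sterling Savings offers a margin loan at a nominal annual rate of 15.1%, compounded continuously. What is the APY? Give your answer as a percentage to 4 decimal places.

16.2997%

With continuous compounding, EAR = e^0.151 − 1.
e^0.151 = 1.162997, so EAR = 0.162997 = 16.2997%.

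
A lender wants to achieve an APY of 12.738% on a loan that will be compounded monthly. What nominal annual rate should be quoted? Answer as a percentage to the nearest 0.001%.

12.050%

(1 + r/12)^12 − 1 = 0.12738, so 1 + r/12 = 1.12738^(1/12).
r/12 = 0.010041, so r = 0.120497 = 12.050%.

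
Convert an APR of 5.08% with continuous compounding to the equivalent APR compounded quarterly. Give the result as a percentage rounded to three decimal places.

EAR under continuous compounding: e^0.0508 − 1 = 0.052112.
Solve (1 + r/4)^4 = 1.052112: r/4 = 1.052112^(1/4) − 1 = 0.012781, so r = 0.051124 = 5.112%.

5.112%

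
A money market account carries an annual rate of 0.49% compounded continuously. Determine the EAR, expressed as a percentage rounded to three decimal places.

With continuous compounding, EAR = e^0.0049 − 1.
e^0.0049 = 1.004912, so EAR = 0.004912 = 0.491%.

0.491%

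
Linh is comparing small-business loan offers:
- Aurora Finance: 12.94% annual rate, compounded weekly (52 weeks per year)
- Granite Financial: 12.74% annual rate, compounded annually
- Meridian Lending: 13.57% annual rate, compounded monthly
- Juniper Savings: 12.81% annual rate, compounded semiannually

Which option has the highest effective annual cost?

Meridian Lending

Aurora Finance: (1 + 0.1294/52)^52 − 1 = 13.796%
Granite Financial: compounded annually, EAR = 12.740%
Meridian Lending: (1 + 0.1357/12)^12 − 1 = 14.447%
Juniper Savings: (1 + 0.1281/2)^2 − 1 = 13.220%
The highest effective annual rate is Meridian Lending at 14.447%.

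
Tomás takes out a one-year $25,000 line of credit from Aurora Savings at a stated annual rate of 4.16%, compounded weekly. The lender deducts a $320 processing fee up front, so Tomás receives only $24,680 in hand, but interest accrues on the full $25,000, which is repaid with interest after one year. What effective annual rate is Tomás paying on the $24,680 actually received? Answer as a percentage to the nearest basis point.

Amount owed after one year: 25,000 × (1 + 0.0416/52)^52 = 25,000 × 1.042460 = $26,061.50.
Effective rate on net proceeds: 26,061.50 / 24,680 − 1 = 0.055977 = 5.60%.

5.60%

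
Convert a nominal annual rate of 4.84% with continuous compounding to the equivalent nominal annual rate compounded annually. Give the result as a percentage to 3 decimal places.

EAR under continuous compounding: e^0.0484 − 1 = 0.049590.
Compounded annually, the equivalent nominal rate is the EAR itself: 4.959%.

4.959%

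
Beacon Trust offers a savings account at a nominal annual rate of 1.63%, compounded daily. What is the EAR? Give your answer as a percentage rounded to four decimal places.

EAR = (1 + 0.0163/365)^365 − 1.
= (1 + 0.000045)^365 − 1 = 1.016433 − 1 = 1.6433%.

1.6433%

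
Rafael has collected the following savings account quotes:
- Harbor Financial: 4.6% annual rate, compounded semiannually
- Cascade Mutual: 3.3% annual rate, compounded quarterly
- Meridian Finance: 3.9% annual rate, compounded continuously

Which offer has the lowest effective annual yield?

Cascade Mutual

Harbor Financial: (1 + 0.046/2)^2 − 1 = 4.653%
Cascade Mutual: (1 + 0.033/4)^4 − 1 = 3.341%
Meridian Finance: e^0.039 − 1 = 3.977%
The lowest effective annual rate is Cascade Mutual at 3.341%.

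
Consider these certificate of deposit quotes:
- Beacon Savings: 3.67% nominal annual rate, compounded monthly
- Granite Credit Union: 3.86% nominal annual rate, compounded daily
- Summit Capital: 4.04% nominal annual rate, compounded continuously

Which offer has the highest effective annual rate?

Beacon Savings: (1 + 0.0367/12)^12 − 1 = 3.732%
Granite Credit Union: (1 + 0.0386/365)^365 − 1 = 3.935%
Summit Capital: e^0.0404 − 1 = 4.123%
The highest effective annual rate is Summit Capital at 4.123%.

Summit Capital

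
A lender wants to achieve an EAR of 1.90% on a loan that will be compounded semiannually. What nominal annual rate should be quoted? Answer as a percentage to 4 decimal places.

(1 + r/2)^2 − 1 = 0.0190, so 1 + r/2 = 1.0190^(1/2).
r/2 = 0.009455, so r = 0.018911 = 1.8911%.

1.8911%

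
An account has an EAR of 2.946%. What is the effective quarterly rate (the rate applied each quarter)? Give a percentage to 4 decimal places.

0.7285%

The per-quarter rate i satisfies (1 + i)^4 = 1 + 0.02946.
i = 1.02946^(1/4) − 1 = 0.0072850 = 0.7285%.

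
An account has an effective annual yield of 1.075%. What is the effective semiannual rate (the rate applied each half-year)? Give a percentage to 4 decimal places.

0.5361%

The per-half-year rate i satisfies (1 + i)^2 = 1 + 0.01075.
i = 1.01075^(1/2) − 1 = 0.0053606 = 0.5361%.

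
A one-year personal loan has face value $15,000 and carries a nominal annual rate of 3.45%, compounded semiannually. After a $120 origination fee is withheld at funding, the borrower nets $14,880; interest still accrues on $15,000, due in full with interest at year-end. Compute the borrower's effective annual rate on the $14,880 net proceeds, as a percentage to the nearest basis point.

4.31%

Amount owed after one year: 15,000 × (1 + 0.0345/2)^2 = 15,000 × 1.034798 = $15,521.96.
Effective rate on net proceeds: 15,521.96 / 14,880 − 1 = 0.043143 = 4.31%.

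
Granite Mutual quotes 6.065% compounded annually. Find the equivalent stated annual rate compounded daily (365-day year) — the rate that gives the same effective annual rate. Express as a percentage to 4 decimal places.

5.8887%

Compounded annually, EAR = nominal = 0.060650.
Solve (1 + r/365)^365 = 1.060650: r/365 = 1.060650^(1/365) − 1 = 0.000161, so r = 0.058887 = 5.8887%.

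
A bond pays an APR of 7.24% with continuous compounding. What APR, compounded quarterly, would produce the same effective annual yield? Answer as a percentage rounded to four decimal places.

EAR under continuous compounding: e^0.0724 − 1 = 0.075085.
Solve (1 + r/4)^4 = 1.075085: r/4 = 1.075085^(1/4) − 1 = 0.018265, so r = 0.073059 = 7.3059%.

7.3059%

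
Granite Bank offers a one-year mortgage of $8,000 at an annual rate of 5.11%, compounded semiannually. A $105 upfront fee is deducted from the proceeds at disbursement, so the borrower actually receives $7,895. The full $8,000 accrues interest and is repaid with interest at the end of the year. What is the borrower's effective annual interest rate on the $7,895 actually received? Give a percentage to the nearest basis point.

Amount owed after one year: 8,000 × (1 + 0.0511/2)^2 = 8,000 × 1.051753 = $8,414.02.
Effective rate on net proceeds: 8,414.02 / 7,895 − 1 = 0.065741 = 6.57%.

6.57%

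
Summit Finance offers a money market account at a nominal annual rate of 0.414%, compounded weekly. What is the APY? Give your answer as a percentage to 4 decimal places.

0.4148%

EAR = (1 + 0.00414/52)^52 − 1.
= (1 + 0.000080)^52 − 1 = 1.004148 − 1 = 0.4148%.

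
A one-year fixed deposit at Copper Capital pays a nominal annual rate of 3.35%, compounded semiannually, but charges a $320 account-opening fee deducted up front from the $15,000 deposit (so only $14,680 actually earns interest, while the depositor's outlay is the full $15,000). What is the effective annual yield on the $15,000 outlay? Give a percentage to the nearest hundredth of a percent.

Value after one year: 14,680 × (1 + 0.0335/2)^2 = 14,680 × 1.033781 = $15,175.90.
Effective yield on the $15,000 outlay: 15,175.90 / 15,000 − 1 = 0.011727 = 1.17%.

1.17%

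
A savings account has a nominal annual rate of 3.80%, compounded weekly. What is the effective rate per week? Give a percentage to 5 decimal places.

With a nominal annual rate compounded weekly, the periodic rate is the nominal rate divided by 52.
i = 0.0380 / 52 = 0.0007308 = 0.07308%.

0.07308%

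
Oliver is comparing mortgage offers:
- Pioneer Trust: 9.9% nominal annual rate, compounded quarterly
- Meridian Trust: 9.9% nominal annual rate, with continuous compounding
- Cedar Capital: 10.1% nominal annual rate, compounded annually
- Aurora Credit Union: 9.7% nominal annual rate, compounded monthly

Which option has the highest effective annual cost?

Pioneer Trust: (1 + 0.099/4)^4 − 1 = 10.274%
Meridian Trust: e^0.099 − 1 = 10.407%
Cedar Capital: compounded annually, EAR = 10.100%
Aurora Credit Union: (1 + 0.097/12)^12 − 1 = 10.143%
The highest effective annual rate is Meridian Trust at 10.407%.

Meridian Trust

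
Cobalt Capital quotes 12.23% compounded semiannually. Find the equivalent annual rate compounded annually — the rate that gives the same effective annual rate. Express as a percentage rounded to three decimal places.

12.604%

EAR = (1 + 0.1223/2)^2 − 1 = 0.126039.
Compounded annually, the equivalent nominal rate is the EAR itself: 12.604%.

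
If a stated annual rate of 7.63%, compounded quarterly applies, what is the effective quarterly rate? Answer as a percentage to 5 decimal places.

With a nominal annual rate compounded quarterly, the periodic rate is the nominal rate divided by 4.
i = 0.0763 / 4 = 0.0190750 = 1.90750%.

1.90750%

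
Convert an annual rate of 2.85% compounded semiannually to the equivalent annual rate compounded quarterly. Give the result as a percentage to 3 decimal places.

EAR = (1 + 0.0285/2)^2 − 1 = 0.028703.
Solve (1 + r/4)^4 = 1.028703: r/4 = 1.028703^(1/4) − 1 = 0.007100, so r = 0.028399 = 2.840%.

2.840%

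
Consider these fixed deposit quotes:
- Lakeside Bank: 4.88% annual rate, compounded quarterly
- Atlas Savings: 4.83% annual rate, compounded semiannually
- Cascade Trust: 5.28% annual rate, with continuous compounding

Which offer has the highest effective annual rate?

Cascade Trust

Lakeside Bank: (1 + 0.0488/4)^4 − 1 = 4.970%
Atlas Savings: (1 + 0.0483/2)^2 − 1 = 4.888%
Cascade Trust: e^0.0528 − 1 = 5.422%
The highest effective annual rate is Cascade Trust at 5.422%.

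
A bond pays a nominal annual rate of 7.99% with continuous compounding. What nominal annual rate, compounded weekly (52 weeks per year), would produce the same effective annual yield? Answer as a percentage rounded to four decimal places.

7.9961%

EAR under continuous compounding: e^0.0799 − 1 = 0.083179.
Solve (1 + r/52)^52 = 1.083179: r/52 = 1.083179^(1/52) − 1 = 0.001538, so r = 0.079961 = 7.9961%.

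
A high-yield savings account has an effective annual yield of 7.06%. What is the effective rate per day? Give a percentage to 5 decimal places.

0.01869%

The per-day rate i satisfies (1 + i)^365 = 1 + 0.0706.
i = 1.0706^(1/365) − 1 = 0.0001869 = 0.01869%.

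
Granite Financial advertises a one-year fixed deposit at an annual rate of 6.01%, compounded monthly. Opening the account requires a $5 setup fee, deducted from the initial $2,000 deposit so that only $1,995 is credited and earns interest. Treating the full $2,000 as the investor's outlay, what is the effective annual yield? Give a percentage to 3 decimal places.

5.913%

Value after one year: 1,995 × (1 + 0.0601/12)^12 = 1,995 × 1.061783 = $2,118.26.
Effective yield on the $2,000 outlay: 2,118.26 / 2,000 − 1 = 0.059129 = 5.913%.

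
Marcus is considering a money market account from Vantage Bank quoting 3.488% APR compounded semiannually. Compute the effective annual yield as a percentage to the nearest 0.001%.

3.518%

EAR = (1 + 0.03488/2)^2 − 1.
= (1 + 0.017440)^2 − 1 = 1.035184 − 1 = 3.518%.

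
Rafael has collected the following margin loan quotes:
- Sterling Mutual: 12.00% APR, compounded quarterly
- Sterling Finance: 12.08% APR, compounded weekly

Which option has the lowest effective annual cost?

Sterling Mutual: (1 + 0.1200/4)^4 − 1 = 12.551%
Sterling Finance: (1 + 0.1208/52)^52 − 1 = 12.824%
The lowest effective annual rate is Sterling Mutual at 12.551%.

Sterling Mutual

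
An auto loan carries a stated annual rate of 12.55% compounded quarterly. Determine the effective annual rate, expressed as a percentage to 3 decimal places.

EAR = (1 + 0.1255/4)^4 − 1.
= (1 + 0.031375)^4 − 1 = 1.131531 − 1 = 13.153%.

13.153%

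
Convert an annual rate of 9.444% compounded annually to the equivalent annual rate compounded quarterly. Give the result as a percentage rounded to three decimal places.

9.127%

Compounded annually, EAR = nominal = 0.094440.
Solve (1 + r/4)^4 = 1.094440: r/4 = 1.094440^(1/4) − 1 = 0.022817, so r = 0.091268 = 9.127%.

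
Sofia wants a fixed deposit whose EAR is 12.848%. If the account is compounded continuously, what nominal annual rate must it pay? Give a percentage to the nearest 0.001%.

12.087%

Continuous: nominal r satisfies e^r − 1 = 0.12848.
r = ln(1 + 0.12848) = ln(1.12848) = 0.120872 = 12.087%.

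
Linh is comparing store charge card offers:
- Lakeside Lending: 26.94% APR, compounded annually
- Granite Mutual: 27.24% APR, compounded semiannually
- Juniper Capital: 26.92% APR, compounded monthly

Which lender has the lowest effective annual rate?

Lakeside Lending: compounded annually, EAR = 26.940%
Granite Mutual: (1 + 0.2724/2)^2 − 1 = 29.095%
Juniper Capital: (1 + 0.2692/12)^12 − 1 = 30.503%
The lowest effective annual rate is Lakeside Lending at 26.940%.

Lakeside Lending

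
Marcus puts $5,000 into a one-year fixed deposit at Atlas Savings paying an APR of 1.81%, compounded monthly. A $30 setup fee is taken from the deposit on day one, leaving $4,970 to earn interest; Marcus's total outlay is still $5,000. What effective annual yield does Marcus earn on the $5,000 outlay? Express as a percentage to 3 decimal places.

Value after one year: 4,970 × (1 + 0.0181/12)^12 = 4,970 × 1.018251 = $5,060.71.
Effective yield on the $5,000 outlay: 5,060.71 / 5,000 − 1 = 0.012141 = 1.214%.

1.214%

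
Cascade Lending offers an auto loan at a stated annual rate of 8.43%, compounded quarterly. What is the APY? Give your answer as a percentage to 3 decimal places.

EAR = (1 + 0.0843/4)^4 − 1.
= 1.087003 − 1 = 8.700%.

8.700%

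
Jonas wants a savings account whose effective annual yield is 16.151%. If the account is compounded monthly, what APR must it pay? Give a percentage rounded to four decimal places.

15.0659%

(1 + r/12)^12 − 1 = 0.16151, so 1 + r/12 = 1.16151^(1/12).
r/12 = 0.012555, so r = 0.150659 = 15.0659%.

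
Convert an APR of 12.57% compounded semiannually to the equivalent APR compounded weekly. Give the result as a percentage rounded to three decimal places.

12.205%

EAR = (1 + 0.1257/2)^2 − 1 = 0.129650.
Solve (1 + r/52)^52 = 1.129650: r/52 = 1.129650^(1/52) − 1 = 0.002347, so r = 0.122051 = 12.205%.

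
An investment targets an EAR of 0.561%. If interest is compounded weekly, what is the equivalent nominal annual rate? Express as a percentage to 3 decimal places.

(1 + r/52)^52 − 1 = 0.00561, so 1 + r/52 = 1.00561^(1/52).
r/52 = 0.000108, so r = 0.005595 = 0.559%.

0.559%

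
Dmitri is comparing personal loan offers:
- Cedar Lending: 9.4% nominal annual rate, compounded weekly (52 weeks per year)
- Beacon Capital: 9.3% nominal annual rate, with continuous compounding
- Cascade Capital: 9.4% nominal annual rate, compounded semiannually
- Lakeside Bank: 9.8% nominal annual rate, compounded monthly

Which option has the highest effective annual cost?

Lakeside Bank

Cedar Lending: (1 + 0.094/52)^52 − 1 = 9.847%
Beacon Capital: e^0.093 − 1 = 9.746%
Cascade Capital: (1 + 0.094/2)^2 − 1 = 9.621%
Lakeside Bank: (1 + 0.098/12)^12 − 1 = 10.252%
The highest effective annual rate is Lakeside Bank at 10.252%.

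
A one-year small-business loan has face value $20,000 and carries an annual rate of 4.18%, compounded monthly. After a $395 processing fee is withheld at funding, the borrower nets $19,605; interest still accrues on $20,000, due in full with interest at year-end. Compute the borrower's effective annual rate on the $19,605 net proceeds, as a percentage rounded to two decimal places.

Amount owed after one year: 20,000 × (1 + 0.0418/12)^12 = 20,000 × 1.042610 = $20,852.20.
Effective rate on net proceeds: 20,852.20 / 19,605 − 1 = 0.063617 = 6.36%.

6.36%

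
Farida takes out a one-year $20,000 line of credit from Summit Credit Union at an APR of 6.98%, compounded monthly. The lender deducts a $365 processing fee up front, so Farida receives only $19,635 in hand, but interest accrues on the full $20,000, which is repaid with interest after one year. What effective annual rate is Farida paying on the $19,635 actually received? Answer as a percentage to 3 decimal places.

Amount owed after one year: 20,000 × (1 + 0.0698/12)^12 = 20,000 × 1.072077 = $21,441.54.
Effective rate on net proceeds: 21,441.54 / 19,635 − 1 = 0.092006 = 9.201%.

9.201%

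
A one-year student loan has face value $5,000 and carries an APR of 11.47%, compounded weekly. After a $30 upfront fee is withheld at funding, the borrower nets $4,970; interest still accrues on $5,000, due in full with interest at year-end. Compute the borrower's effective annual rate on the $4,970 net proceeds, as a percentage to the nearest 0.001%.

12.816%

Amount owed after one year: 5,000 × (1 + 0.1147/52)^52 = 5,000 × 1.121395 = $5,606.98.
Effective rate on net proceeds: 5,606.98 / 4,970 − 1 = 0.128164 = 12.816%.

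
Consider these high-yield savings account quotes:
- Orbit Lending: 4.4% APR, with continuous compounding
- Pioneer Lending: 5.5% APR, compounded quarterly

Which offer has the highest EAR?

Pioneer Lending

Orbit Lending: e^0.044 − 1 = 4.498%
Pioneer Lending: (1 + 0.055/4)^4 − 1 = 5.614%
The highest effective annual rate is Pioneer Lending at 5.614%.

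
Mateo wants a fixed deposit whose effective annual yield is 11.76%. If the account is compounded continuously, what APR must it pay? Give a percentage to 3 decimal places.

Continuous: nominal r satisfies e^r − 1 = 0.1176.
r = ln(1 + 0.1176) = ln(1.1176) = 0.111184 = 11.118%.

11.118%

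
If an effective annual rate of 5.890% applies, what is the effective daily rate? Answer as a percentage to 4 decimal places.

The per-day rate i satisfies (1 + i)^365 = 1 + 0.05890.
i = 1.05890^(1/365) − 1 = 0.0001568 = 0.0157%.

0.0157%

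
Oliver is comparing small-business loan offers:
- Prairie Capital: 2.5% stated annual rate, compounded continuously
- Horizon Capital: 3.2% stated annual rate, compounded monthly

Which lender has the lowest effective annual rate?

Prairie Capital

Prairie Capital: e^0.025 − 1 = 2.532%
Horizon Capital: (1 + 0.032/12)^12 − 1 = 3.247%
The lowest effective annual rate is Prairie Capital at 2.532%.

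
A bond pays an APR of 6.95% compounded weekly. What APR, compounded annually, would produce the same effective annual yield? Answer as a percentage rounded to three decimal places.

7.192%

EAR = (1 + 0.0695/52)^52 − 1 = 0.071922.
Compounded annually, the equivalent nominal rate is the EAR itself: 7.192%.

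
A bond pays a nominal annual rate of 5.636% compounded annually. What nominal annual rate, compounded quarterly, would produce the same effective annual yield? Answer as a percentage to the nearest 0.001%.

Compounded annually, EAR = nominal = 0.056360.
Solve (1 + r/4)^4 = 1.056360: r/4 = 1.056360^(1/4) − 1 = 0.013802, so r = 0.055207 = 5.521%.

5.521%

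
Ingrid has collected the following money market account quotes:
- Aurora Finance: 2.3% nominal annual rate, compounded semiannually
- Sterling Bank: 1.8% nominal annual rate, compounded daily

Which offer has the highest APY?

Aurora Finance: (1 + 0.023/2)^2 − 1 = 2.313%
Sterling Bank: (1 + 0.018/365)^365 − 1 = 1.816%
The highest effective annual rate is Aurora Finance at 2.313%.

Aurora Finance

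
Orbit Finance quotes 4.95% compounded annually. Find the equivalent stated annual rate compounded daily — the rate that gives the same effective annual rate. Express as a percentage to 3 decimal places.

4.832%

Compounded annually, EAR = nominal = 0.049500.
Solve (1 + r/365)^365 = 1.049500: r/365 = 1.049500^(1/365) − 1 = 0.000132, so r = 0.048317 = 4.832%.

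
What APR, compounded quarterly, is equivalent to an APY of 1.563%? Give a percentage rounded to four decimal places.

(1 + r/4)^4 − 1 = 0.01563, so 1 + r/4 = 1.01563^(1/4).
r/4 = 0.003885, so r = 0.015539 = 1.5539%.

1.5539%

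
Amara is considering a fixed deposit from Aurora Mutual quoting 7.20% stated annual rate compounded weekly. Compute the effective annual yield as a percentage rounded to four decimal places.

EAR = (1 + 0.0720/52)^52 − 1.
= (1 + 0.001385)^52 − 1 = 1.074602 − 1 = 7.4602%.

7.4602%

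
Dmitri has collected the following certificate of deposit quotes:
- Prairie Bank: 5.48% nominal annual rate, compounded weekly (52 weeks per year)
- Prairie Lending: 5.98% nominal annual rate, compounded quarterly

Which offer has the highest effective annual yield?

Prairie Lending

Prairie Bank: (1 + 0.0548/52)^52 − 1 = 5.630%
Prairie Lending: (1 + 0.0598/4)^4 − 1 = 6.115%
The highest effective annual rate is Prairie Lending at 6.115%.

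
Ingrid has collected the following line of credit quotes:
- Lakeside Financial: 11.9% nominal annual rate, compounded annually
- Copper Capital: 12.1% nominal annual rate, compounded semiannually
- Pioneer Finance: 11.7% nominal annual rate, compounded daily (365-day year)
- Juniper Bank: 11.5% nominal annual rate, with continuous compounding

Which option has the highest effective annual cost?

Copper Capital

Lakeside Financial: compounded annually, EAR = 11.900%
Copper Capital: (1 + 0.121/2)^2 − 1 = 12.466%
Pioneer Finance: (1 + 0.117/365)^365 − 1 = 12.410%
Juniper Bank: e^0.115 − 1 = 12.187%
The highest effective annual rate is Copper Capital at 12.466%.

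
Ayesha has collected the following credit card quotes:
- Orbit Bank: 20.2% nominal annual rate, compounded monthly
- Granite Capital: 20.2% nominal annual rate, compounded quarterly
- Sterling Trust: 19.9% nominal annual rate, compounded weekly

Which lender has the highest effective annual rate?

Orbit Bank

Orbit Bank: (1 + 0.202/12)^12 − 1 = 22.179%
Granite Capital: (1 + 0.202/4)^4 − 1 = 21.782%
Sterling Trust: (1 + 0.199/52)^52 − 1 = 21.972%
The highest effective annual rate is Orbit Bank at 22.179%.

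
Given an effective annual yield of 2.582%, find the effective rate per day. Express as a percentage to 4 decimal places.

The per-day rate i satisfies (1 + i)^365 = 1 + 0.02582.
i = 1.02582^(1/365) − 1 = 0.0000698 = 0.0070%.

0.0070%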